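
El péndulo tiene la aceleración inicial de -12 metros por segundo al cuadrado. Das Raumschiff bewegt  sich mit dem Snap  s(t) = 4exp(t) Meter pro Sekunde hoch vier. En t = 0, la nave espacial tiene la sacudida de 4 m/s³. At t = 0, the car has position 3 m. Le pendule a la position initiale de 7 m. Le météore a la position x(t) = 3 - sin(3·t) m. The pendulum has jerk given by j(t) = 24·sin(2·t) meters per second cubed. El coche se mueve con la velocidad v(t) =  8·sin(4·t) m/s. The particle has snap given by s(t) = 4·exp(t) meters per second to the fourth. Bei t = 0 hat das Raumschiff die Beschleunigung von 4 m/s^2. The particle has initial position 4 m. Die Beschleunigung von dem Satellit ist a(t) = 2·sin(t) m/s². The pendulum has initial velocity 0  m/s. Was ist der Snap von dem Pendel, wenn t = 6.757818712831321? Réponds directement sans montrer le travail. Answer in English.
At t = 6.757818712831321, s = 27.9494073656507.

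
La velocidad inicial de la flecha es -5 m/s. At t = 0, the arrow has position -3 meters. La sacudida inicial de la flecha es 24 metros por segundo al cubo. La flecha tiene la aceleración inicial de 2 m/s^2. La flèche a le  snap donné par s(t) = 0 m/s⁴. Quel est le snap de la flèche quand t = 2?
En utilisant s(t) = 0 et en substituant t = 2, nous trouvons s = 0.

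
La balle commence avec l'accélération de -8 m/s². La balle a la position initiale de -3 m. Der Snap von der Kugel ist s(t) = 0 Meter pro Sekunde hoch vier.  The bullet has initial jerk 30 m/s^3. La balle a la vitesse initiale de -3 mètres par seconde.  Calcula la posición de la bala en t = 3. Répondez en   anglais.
We must find the antiderivative of our snap equation s(t) = 0 4 times. The integral of snap, with j(0) = 30, gives jerk: j(t) = 30. The integral of jerk, with a(0) = -8, gives acceleration: a(t) = 30·t - 8. The antiderivative of acceleration, with v(0) = -3, gives velocity: v(t) = 15·t^2 - 8·t - 3. Integrating velocity and using the initial condition x(0) = -3, we get x(t) = 5·t^3 - 4·t^2 - 3·t - 3. We have position x(t) = 5·t^3 - 4·t^2 - 3·t - 3. Substituting t = 3: x(3) = 87.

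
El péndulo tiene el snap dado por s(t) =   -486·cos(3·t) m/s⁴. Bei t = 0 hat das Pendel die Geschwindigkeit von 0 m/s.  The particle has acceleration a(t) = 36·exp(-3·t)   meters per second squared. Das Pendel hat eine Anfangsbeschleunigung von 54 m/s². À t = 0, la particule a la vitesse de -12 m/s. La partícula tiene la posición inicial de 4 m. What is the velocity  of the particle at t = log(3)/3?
We need to integrate our acceleration equation a(t) = 36·exp(-3·t) 1 time. Taking ∫a(t)dt and applying v(0) = -12, we find v(t) = -12·exp(-3·t). Using v(t) = -12·exp(-3·t) and substituting t = log(3)/3, we find v = -4.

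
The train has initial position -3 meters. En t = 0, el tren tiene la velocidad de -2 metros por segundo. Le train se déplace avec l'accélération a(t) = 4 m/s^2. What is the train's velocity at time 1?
To solve this, we need to take 1 antiderivative of our acceleration equation a(t) = 4. The antiderivative of acceleration is velocity. Using v(0) = -2, we get v(t) = 4·t - 2. Using v(t) = 4·t - 2 and substituting t = 1, we find v = 2.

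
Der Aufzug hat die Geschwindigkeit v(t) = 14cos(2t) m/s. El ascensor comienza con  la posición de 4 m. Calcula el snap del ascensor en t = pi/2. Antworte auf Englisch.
Starting from velocity v(t) = 14·cos(2·t), we take 3 derivatives. Differentiating velocity, we get acceleration: a(t) = -28·sin(2·t). Taking d/dt of a(t), we find j(t) = -56·cos(2·t). The derivative of jerk gives snap: s(t) = 112·sin(2·t). We have snap s(t) = 112·sin(2·t). Substituting t = pi/2: s(pi/2) = 0.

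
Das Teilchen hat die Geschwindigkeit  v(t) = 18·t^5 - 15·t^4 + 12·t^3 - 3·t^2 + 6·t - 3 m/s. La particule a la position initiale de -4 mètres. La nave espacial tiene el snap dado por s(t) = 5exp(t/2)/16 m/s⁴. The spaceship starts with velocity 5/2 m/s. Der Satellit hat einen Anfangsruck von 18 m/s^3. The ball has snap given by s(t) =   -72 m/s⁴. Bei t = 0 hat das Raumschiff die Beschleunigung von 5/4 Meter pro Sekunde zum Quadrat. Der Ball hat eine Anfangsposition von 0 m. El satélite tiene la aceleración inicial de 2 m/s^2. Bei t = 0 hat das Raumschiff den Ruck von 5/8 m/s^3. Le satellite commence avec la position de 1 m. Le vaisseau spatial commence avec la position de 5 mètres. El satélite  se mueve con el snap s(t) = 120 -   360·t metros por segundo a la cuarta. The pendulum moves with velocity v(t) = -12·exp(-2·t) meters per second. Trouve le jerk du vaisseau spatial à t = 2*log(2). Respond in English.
To solve this, we need to take 1 antiderivative of our snap equation s(t) = 5·exp(t/2)/16. The antiderivative of snap, with j(0) = 5/8, gives jerk: j(t) = 5·exp(t/2)/8. From the given jerk equation j(t) = 5·exp(t/2)/8, we substitute t = 2*log(2) to get j = 5/4.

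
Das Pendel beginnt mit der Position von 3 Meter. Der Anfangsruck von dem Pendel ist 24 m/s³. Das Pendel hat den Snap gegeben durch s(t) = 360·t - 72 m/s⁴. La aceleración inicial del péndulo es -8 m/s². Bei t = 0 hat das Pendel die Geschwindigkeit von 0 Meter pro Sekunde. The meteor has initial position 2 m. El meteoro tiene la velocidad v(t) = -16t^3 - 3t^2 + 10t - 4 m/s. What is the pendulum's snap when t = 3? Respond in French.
En utilisant s(t) = 360·t - 72 et en substituant t = 3, nous trouvons s = 1008.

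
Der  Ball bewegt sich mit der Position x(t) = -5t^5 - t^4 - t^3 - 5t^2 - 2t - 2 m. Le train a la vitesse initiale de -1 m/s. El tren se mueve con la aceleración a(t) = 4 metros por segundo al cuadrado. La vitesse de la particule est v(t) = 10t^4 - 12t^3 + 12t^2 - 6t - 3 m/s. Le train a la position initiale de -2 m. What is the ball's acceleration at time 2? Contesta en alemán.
Wir müssen unsere Gleichung für die Position x(t) = -5·t^5 - t^4 - t^3 - 5·t^2 - 2·t - 2 2-mal ableiten. Durch Ableiten von der Position erhalten wir die Geschwindigkeit: v(t) = -25·t^4 - 4·t^3 - 3·t^2 - 10·t - 2. Mit d/dt von v(t) finden wir a(t) = -100·t^3 - 12·t^2 - 6·t - 10. Mit a(t) = -100·t^3 - 12·t^2 - 6·t - 10 und Einsetzen von t = 2, finden wir a = -870.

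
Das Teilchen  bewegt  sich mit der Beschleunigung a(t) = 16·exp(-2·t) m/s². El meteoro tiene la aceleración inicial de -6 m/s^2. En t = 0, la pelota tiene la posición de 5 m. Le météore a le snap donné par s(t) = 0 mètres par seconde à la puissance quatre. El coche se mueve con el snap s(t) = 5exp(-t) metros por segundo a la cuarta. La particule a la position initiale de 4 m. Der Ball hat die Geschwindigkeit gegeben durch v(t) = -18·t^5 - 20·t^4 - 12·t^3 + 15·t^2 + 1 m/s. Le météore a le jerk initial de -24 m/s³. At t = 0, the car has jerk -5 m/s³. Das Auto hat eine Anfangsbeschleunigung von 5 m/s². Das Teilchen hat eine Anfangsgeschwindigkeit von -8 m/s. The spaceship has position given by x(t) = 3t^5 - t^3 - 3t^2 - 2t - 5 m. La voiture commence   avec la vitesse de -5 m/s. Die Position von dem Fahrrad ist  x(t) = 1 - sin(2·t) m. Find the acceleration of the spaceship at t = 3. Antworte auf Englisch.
We must differentiate our position equation x(t) = 3·t^5 - t^3 - 3·t^2 - 2·t - 5 2 times. Differentiating position, we get velocity: v(t) = 15·t^4 - 3·t^2 - 6·t - 2. The derivative of velocity gives acceleration: a(t) = 60·t^3 - 6·t - 6. We have acceleration a(t) = 60·t^3 - 6·t - 6. Substituting t = 3: a(3) = 1596.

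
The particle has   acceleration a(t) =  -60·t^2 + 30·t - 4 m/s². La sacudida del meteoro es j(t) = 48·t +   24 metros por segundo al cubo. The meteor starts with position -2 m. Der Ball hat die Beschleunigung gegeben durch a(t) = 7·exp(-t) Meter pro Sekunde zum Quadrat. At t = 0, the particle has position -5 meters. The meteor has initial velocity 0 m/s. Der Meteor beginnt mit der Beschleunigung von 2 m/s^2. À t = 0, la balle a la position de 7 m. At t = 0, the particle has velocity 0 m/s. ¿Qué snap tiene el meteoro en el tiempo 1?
Debemos derivar nuestra ecuación de la sacudida j(t) = 48·t + 24 1 vez. La derivada de la sacudida da el snap: s(t) = 48. Usando s(t) = 48 y sustituyendo t = 1, encontramos s = 48.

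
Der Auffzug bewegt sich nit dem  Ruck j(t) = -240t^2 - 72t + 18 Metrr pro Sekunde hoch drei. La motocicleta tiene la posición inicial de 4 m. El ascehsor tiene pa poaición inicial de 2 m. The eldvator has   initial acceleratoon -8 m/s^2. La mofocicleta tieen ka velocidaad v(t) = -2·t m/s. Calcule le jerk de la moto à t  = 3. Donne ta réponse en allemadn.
Wir müssen unsere Gleichung für die Geschwindigkeit v(t) = -2·t 2-mal ableiten. Durch Ableiten von der Geschwindigkeit erhalten wir die Beschleunigung: a(t) = -2. Durch Ableiten von der Beschleunigung erhalten wir den Ruck: j(t) = 0. Mit j(t) = 0 und Einsetzen von t = 3, finden wir j = 0.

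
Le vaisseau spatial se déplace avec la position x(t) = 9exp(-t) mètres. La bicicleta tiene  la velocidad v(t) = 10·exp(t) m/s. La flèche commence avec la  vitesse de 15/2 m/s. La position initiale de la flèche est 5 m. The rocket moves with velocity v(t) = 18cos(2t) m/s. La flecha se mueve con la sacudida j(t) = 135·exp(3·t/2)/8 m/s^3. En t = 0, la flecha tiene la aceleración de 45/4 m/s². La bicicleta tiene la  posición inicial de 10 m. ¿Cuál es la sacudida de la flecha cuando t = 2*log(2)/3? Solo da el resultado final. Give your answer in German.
Bei t = 2*log(2)/3, j = 135/4.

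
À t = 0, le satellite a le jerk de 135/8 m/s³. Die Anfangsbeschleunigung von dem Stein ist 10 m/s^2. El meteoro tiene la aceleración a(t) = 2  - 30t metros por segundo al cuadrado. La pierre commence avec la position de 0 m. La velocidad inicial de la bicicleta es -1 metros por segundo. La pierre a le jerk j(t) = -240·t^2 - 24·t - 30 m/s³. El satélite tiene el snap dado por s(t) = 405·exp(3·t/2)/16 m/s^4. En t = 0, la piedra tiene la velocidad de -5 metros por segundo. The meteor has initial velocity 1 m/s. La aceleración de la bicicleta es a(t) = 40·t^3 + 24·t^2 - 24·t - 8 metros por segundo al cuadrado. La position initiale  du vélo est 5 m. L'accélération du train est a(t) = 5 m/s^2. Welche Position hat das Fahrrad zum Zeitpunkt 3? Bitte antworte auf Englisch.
Starting from acceleration a(t) = 40·t^3 + 24·t^2 - 24·t - 8, we take 2 antiderivatives. The integral of acceleration is velocity. Using v(0) = -1, we get v(t) = 10·t^4 + 8·t^3 - 12·t^2 - 8·t - 1. Finding the antiderivative of v(t) and using x(0) = 5: x(t) = 2·t^5 + 2·t^4 - 4·t^3 - 4·t^2 - t + 5. From the given position equation x(t) = 2·t^5 + 2·t^4 - 4·t^3 - 4·t^2 - t + 5, we substitute t = 3 to get x = 506.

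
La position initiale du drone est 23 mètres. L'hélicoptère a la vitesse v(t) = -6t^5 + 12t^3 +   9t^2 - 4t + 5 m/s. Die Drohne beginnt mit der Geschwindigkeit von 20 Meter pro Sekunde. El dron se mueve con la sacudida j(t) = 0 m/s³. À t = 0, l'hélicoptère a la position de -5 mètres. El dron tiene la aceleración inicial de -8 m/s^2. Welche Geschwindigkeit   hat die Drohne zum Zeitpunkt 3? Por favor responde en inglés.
Starting from jerk j(t) = 0, we take 2 antiderivatives. Finding the integral of j(t) and using a(0) = -8: a(t) = -8. The antiderivative of acceleration, with v(0) = 20, gives velocity: v(t) = 20 - 8·t. We have velocity v(t) = 20 - 8·t. Substituting t = 3: v(3) = -4.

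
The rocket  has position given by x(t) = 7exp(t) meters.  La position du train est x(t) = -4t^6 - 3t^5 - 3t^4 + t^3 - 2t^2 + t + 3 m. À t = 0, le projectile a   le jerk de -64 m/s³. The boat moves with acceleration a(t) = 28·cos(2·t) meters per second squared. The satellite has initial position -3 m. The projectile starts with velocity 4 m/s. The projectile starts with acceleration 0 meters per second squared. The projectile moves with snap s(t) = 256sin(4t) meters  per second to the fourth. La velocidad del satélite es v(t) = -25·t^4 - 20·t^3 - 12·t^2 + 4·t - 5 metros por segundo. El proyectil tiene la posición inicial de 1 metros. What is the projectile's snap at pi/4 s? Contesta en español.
Tenemos el snap s(t) = 256·sin(4·t). Sustituyendo t = pi/4: s(pi/4) = 0.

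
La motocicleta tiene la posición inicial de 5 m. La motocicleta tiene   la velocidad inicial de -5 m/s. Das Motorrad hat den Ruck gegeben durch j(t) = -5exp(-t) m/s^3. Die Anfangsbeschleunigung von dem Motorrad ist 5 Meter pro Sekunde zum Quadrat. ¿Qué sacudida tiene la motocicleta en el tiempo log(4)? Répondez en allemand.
Mit j(t) = -5·exp(-t) und Einsetzen von t = log(4), finden wir j = -5/4.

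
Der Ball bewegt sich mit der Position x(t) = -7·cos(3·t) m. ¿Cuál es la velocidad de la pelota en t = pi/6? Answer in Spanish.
Partiendo de la posición x(t) = -7·cos(3·t), tomamos 1 derivada. Derivando la posición, obtenemos la velocidad: v(t) = 21·sin(3·t). Tenemos la velocidad v(t) = 21·sin(3·t). Sustituyendo t = pi/6: v(pi/6) = 21.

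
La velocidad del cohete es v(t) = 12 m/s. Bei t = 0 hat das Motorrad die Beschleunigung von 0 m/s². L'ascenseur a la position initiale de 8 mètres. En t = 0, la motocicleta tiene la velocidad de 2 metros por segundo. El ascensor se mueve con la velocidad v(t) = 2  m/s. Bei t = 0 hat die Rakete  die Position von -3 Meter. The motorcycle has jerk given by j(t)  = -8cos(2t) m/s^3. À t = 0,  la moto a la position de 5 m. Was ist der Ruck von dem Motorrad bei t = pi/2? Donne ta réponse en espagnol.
De la ecuación de la sacudida j(t) = -8·cos(2·t), sustituimos t = pi/2 para obtener j = 8.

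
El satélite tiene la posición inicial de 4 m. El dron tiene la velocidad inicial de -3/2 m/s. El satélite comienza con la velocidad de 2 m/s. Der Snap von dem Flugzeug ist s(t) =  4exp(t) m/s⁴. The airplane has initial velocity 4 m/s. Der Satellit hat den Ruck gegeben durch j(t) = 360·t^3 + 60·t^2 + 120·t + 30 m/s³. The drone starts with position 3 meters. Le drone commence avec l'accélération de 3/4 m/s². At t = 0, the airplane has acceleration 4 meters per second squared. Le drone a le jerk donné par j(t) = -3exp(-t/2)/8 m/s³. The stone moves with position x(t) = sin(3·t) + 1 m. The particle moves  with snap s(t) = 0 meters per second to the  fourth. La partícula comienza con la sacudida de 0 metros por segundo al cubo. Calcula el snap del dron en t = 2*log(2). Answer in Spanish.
Para resolver esto, necesitamos tomar 1 derivada de nuestra ecuación de la sacudida j(t) = -3·exp(-t/2)/8. La derivada de la sacudida da el snap: s(t) = 3·exp(-t/2)/16. Tenemos el snap s(t) = 3·exp(-t/2)/16. Sustituyendo t = 2*log(2): s(2*log(2)) = 3/32.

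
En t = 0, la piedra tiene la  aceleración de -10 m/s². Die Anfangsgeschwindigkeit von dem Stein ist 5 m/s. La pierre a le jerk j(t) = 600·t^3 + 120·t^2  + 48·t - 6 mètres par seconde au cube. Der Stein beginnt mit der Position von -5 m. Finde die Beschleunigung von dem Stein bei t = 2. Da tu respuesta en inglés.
We need to integrate our jerk equation j(t) = 600·t^3 + 120·t^2 + 48·t - 6 1 time. Integrating jerk and using the initial condition a(0) = -10, we get a(t) = 150·t^4 + 40·t^3 + 24·t^2 - 6·t - 10. Using a(t) = 150·t^4 + 40·t^3 + 24·t^2 - 6·t - 10 and substituting t = 2, we find a = 2794.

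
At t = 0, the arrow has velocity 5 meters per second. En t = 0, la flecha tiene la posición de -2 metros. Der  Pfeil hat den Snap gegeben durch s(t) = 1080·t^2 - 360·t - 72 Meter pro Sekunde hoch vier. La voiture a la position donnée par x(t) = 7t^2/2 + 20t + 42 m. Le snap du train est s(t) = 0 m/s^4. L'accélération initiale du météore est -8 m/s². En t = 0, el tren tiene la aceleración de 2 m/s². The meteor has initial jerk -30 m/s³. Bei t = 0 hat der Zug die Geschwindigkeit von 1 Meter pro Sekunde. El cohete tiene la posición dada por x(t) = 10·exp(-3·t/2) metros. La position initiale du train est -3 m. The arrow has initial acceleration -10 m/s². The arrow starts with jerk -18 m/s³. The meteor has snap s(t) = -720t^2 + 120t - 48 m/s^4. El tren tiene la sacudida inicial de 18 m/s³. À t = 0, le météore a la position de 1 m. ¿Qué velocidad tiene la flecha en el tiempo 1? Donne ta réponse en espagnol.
Necesitamos integrar nuestra ecuación del snap s(t) = 1080·t^2 - 360·t - 72 3 veces. Integrando el snap y usando la condición inicial j(0) = -18, obtenemos j(t) = 360·t^3 - 180·t^2 - 72·t - 18. La integral de la sacudida, con a(0) = -10, da la aceleración: a(t) = 90·t^4 - 60·t^3 - 36·t^2 - 18·t - 10. La antiderivada de la aceleración es la velocidad. Usando v(0) = 5, obtenemos v(t) = 18·t^5 - 15·t^4 - 12·t^3 - 9·t^2 - 10·t + 5. Usando v(t) = 18·t^5 - 15·t^4 - 12·t^3 - 9·t^2 - 10·t + 5 y sustituyendo t = 1, encontramos v = -23.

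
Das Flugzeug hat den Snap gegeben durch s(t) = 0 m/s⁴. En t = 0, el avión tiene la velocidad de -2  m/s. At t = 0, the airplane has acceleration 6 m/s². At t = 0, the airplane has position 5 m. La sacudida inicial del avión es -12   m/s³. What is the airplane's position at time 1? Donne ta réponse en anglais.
To find the answer, we compute 4 integrals of s(t) = 0. The antiderivative of snap, with j(0) = -12, gives jerk: j(t) = -12. The integral of jerk, with a(0) = 6, gives acceleration: a(t) = 6 - 12·t. Taking ∫a(t)dt and applying v(0) = -2, we find v(t) = -6·t^2 + 6·t - 2. Finding the antiderivative of v(t) and using x(0) = 5: x(t) = -2·t^3 + 3·t^2 - 2·t + 5. From the given position equation x(t) = -2·t^3 + 3·t^2 - 2·t + 5, we substitute t = 1 to get x = 4.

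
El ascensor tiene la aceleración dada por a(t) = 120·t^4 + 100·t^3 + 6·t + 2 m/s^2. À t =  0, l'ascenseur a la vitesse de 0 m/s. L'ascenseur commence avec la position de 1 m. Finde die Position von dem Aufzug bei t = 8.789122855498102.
Ausgehend von der Beschleunigung a(t) = 120·t^4 + 100·t^3 + 6·t + 2, nehmen wir 2 Stammfunktionen. Die Stammfunktion von der Beschleunigung, mit v(0) = 0, ergibt die Geschwindigkeit: v(t) = t·(24·t^4 + 25·t^3 + 3·t + 2). Durch Integration von der Geschwindigkeit und Verwendung der Anfangsbedingung x(0) = 1, erhalten wir x(t) = 4·t^6 + 5·t^5 + t^3 + t^2 + 1. Aus der Gleichung für die Position x(t) = 4·t^6 + 5·t^5 + t^3 + t^2 + 1, setzen wir t = 8.789122855498102 ein und erhalten x = 2106878.76697093.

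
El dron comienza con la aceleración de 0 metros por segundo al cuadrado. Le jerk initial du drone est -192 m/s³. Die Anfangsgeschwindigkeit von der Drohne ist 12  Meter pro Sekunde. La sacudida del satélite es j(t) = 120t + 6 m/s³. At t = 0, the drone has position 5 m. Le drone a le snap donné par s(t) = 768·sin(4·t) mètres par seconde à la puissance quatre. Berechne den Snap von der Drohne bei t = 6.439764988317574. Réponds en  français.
Nous avons le snap s(t) = 768·sin(4·t). En substituant t = 6.439764988317574: s(6.439764988317574) = 450.175642256512.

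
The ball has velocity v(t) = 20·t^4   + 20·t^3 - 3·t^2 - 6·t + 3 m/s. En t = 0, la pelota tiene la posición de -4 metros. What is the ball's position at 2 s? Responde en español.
Partiendo de la velocidad v(t) = 20·t^4 + 20·t^3 - 3·t^2 - 6·t + 3, tomamos 1 integral. Integrando la velocidad y usando la condición inicial x(0) = -4, obtenemos x(t) = 4·t^5 + 5·t^4 - t^3 - 3·t^2 + 3·t - 4. Usando x(t) = 4·t^5 + 5·t^4 - t^3 - 3·t^2 + 3·t - 4 y sustituyendo t = 2, encontramos x = 190.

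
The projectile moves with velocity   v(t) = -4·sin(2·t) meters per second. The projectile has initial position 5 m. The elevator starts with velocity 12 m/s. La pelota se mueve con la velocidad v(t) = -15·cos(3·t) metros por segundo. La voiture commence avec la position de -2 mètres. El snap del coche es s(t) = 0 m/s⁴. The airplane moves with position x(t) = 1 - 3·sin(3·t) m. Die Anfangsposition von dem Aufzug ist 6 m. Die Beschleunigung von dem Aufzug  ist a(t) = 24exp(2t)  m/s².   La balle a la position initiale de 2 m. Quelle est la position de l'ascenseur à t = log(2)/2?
Nous devons trouver l'intégrale de notre équation de l'accélération a(t) = 24·exp(2·t) 2 fois. En intégrant l'accélération et en utilisant la condition initiale v(0) = 12, nous obtenons v(t) = 12·exp(2·t). La primitive de la vitesse est la position. En utilisant x(0) = 6, nous obtenons x(t) = 6·exp(2·t). Nous avons la position x(t) = 6·exp(2·t). En substituant t = log(2)/2: x(log(2)/2) = 12.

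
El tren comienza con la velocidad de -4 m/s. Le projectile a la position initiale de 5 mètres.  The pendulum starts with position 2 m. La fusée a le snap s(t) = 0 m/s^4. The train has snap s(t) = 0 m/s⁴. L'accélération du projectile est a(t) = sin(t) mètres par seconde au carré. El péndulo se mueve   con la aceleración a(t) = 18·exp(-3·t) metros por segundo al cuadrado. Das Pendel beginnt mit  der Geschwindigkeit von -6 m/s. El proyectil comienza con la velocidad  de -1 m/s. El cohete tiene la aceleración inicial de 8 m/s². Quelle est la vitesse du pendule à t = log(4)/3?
Nous devons intégrer notre équation de l'accélération a(t) = 18·exp(-3·t) 1 fois. L'intégrale de l'accélération est la vitesse. En utilisant v(0) = -6, nous obtenons v(t) = -6·exp(-3·t). En utilisant v(t) = -6·exp(-3·t) et en substituant t = log(4)/3, nous trouvons v = -3/2.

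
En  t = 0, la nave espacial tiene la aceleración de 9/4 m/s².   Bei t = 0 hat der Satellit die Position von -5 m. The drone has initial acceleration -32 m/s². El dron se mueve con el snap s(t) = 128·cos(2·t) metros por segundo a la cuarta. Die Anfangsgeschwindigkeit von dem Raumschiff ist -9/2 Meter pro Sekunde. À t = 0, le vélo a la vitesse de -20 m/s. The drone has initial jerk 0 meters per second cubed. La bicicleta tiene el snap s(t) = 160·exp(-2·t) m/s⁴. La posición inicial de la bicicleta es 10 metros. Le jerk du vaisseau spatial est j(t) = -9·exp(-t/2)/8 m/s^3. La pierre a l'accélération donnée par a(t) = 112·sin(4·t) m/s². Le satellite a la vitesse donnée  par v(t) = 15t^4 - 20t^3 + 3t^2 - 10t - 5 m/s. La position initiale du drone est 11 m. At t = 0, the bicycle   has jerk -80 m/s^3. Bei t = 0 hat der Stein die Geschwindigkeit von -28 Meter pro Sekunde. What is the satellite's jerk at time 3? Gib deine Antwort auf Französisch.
En partant de la vitesse v(t) = 15·t^4 - 20·t^3 + 3·t^2 - 10·t - 5, nous prenons 2 dérivées. En prenant d/dt de v(t), nous trouvons a(t) = 60·t^3 - 60·t^2 + 6·t - 10. En dérivant l'accélération, nous obtenons le jerk: j(t) = 180·t^2 - 120·t + 6. De l'équation du jerk j(t) = 180·t^2 - 120·t + 6, nous substituons t = 3 pour obtenir j = 1266.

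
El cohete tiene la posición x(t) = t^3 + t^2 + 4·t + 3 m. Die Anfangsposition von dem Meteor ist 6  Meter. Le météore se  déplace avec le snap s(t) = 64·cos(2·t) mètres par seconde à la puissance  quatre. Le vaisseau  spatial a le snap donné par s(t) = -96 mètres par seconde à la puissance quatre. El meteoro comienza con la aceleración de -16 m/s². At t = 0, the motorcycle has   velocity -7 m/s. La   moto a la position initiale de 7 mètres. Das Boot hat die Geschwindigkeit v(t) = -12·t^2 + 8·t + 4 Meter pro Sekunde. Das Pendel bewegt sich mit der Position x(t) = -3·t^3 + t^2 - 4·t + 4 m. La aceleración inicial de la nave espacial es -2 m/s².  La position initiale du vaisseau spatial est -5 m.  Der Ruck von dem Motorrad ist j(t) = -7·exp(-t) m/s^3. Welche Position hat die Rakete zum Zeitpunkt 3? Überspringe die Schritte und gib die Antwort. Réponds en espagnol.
x(3) = 51.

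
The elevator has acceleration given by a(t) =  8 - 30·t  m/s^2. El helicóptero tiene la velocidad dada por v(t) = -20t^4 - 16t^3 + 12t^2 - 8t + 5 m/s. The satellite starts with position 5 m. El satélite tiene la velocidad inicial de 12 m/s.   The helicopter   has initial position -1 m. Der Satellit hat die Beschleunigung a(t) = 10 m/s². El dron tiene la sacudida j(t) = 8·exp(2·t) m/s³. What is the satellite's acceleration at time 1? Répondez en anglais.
From the given acceleration equation a(t) = 10, we substitute t = 1 to get a = 10.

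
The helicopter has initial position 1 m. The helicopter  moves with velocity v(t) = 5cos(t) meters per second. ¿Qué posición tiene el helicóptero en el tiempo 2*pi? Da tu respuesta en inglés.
To solve this, we need to take 1 antiderivative of our velocity equation v(t) = 5·cos(t). The antiderivative of velocity, with x(0) = 1, gives position: x(t) = 5·sin(t) + 1. Using x(t) = 5·sin(t) + 1 and substituting t = 2*pi, we find x = 1.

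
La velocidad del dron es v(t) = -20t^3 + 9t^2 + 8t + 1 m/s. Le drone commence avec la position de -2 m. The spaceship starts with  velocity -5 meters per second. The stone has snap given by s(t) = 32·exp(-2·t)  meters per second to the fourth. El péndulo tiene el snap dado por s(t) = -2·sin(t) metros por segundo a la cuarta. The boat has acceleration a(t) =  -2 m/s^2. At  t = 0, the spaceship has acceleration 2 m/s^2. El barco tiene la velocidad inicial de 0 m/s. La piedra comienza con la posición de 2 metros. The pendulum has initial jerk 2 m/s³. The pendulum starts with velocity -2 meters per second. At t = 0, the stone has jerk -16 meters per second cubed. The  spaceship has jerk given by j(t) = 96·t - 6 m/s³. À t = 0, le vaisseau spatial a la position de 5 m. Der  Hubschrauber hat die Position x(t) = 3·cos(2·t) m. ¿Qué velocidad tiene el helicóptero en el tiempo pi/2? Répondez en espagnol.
Para resolver esto, necesitamos tomar 1 derivada de nuestra ecuación de la posición x(t) = 3·cos(2·t). Derivando la posición, obtenemos la velocidad: v(t) = -6·sin(2·t). Tenemos la velocidad v(t) = -6·sin(2·t). Sustituyendo t = pi/2: v(pi/2) = 0.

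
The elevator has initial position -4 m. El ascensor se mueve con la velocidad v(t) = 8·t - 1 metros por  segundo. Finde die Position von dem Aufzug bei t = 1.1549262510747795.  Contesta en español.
Debemos encontrar la integral de nuestra ecuación de la velocidad v(t) = 8·t - 1 1 vez. La integral de la velocidad es la posición. Usando x(0) = -4, obtenemos x(t) = 4·t^2 - t - 4. Usando x(t) = 4·t^2 - t - 4 y sustituyendo t = 1.1549262510747795, encontramos x = 0.180492330611799.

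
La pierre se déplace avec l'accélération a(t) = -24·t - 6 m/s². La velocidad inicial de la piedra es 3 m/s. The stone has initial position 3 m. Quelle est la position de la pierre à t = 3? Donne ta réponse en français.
Pour résoudre ceci, nous devons prendre 2 intégrales de notre équation de l'accélération a(t) = -24·t - 6. En intégrant l'accélération et en utilisant la condition initiale v(0) = 3, nous obtenons v(t) = -12·t^2 - 6·t + 3. En intégrant la vitesse et en utilisant la condition initiale x(0) = 3, nous obtenons x(t) = -4·t^3 - 3·t^2 + 3·t + 3. Nous avons la position x(t) = -4·t^3 - 3·t^2 + 3·t + 3. En substituant t = 3: x(3) = -123.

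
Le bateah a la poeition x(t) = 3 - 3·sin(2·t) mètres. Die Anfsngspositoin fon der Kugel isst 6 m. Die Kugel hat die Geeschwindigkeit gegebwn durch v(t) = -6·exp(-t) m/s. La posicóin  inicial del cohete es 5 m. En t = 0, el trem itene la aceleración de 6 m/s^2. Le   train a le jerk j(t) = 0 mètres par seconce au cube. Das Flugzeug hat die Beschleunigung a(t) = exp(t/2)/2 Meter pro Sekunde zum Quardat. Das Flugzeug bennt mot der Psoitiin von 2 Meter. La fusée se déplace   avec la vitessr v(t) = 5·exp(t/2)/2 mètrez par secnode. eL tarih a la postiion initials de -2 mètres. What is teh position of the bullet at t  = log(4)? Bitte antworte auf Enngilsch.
Starting from velocity v(t) = -6·exp(-t), we take 1 antiderivative. Integrating velocity and using the initial condition x(0) = 6, we get x(t) = 6·exp(-t). We have position x(t) = 6·exp(-t). Substituting t = log(4): x(log(4)) = 3/2.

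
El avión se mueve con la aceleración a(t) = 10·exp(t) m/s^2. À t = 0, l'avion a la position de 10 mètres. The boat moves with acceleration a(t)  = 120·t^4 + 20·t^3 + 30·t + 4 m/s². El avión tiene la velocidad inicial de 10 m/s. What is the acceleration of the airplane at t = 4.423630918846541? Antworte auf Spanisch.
De la ecuación de la aceleración a(t) = 10·exp(t), sustituimos t = 4.423630918846541 para obtener a = 833.985496433967.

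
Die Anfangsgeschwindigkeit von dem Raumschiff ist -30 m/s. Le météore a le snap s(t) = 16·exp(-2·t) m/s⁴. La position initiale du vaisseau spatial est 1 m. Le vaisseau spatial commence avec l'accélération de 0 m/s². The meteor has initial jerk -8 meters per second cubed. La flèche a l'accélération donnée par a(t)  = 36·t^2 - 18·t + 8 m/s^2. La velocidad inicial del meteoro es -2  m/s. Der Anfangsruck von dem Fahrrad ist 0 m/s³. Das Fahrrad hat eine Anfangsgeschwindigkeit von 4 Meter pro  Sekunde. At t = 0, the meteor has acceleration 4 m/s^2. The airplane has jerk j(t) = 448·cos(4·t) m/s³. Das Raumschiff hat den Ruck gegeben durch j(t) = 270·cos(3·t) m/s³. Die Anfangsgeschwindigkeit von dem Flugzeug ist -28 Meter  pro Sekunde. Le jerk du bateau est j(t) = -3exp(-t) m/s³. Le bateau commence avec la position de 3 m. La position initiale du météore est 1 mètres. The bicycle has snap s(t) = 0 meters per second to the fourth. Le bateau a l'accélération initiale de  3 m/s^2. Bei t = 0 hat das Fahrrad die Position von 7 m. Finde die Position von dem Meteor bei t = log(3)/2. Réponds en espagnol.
Debemos encontrar la antiderivada de nuestra ecuación del snap s(t) = 16·exp(-2·t) 4 veces. La integral del snap es la sacudida. Usando j(0) = -8, obtenemos j(t) = -8·exp(-2·t). Tomando ∫j(t)dt y aplicando a(0) = 4, encontramos a(t) = 4·exp(-2·t). Tomando ∫a(t)dt y aplicando v(0) = -2, encontramos v(t) = -2·exp(-2·t). Tomando ∫v(t)dt y aplicando x(0) = 1, encontramos x(t) = exp(-2·t). Usando x(t) = exp(-2·t) y sustituyendo t = log(3)/2, encontramos x = 1/3.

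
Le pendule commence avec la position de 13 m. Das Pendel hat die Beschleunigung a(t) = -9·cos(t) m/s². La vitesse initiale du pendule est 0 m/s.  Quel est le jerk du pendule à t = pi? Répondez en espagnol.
Partiendo de la aceleración a(t) = -9·cos(t), tomamos 1 derivada. La derivada de la aceleración da la sacudida: j(t) = 9·sin(t). Tenemos la sacudida j(t) = 9·sin(t). Sustituyendo t = pi: j(pi) = 0.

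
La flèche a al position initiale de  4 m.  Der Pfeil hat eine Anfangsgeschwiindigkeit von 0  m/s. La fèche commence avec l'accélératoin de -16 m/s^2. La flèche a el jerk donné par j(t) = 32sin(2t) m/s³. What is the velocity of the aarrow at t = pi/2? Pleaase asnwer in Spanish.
Necesitamos integrar nuestra ecuación de la sacudida j(t) = 32·sin(2·t) 2 veces. La integral de la sacudida es la aceleración. Usando a(0) = -16, obtenemos a(t) = -16·cos(2·t). Integrando la aceleración y usando la condición inicial v(0) = 0, obtenemos v(t) = -8·sin(2·t). De la ecuación de la velocidad v(t) = -8·sin(2·t), sustituimos t = pi/2 para obtener v = 0.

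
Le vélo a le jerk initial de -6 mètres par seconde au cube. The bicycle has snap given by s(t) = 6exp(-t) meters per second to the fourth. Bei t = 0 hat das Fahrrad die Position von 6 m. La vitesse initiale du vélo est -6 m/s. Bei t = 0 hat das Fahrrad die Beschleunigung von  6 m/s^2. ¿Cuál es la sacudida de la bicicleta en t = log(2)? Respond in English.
We need to integrate our snap equation s(t) = 6·exp(-t) 1 time. Taking ∫s(t)dt and applying j(0) = -6, we find j(t) = -6·exp(-t). From the given jerk equation j(t) = -6·exp(-t), we substitute t = log(2) to get j = -3.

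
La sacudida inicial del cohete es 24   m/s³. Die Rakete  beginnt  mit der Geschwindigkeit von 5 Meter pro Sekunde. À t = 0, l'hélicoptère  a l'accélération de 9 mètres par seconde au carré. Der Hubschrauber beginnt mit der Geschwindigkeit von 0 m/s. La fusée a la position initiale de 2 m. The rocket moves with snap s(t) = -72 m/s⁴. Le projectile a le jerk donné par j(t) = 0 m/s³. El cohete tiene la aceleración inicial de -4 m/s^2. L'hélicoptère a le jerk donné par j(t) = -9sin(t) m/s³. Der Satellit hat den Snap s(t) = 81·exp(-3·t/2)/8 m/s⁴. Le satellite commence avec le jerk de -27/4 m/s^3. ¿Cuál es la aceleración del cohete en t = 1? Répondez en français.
Nous devons trouver la primitive de notre équation du snap s(t) = -72 2 fois. La primitive du snap est le jerk. En utilisant j(0) = 24, nous obtenons j(t) = 24 - 72·t. En prenant ∫j(t)dt et en appliquant a(0) = -4, nous trouvons a(t) = -36·t^2 + 24·t - 4. Nous avons l'accélération a(t) = -36·t^2 + 24·t - 4. En substituant t = 1: a(1) = -16.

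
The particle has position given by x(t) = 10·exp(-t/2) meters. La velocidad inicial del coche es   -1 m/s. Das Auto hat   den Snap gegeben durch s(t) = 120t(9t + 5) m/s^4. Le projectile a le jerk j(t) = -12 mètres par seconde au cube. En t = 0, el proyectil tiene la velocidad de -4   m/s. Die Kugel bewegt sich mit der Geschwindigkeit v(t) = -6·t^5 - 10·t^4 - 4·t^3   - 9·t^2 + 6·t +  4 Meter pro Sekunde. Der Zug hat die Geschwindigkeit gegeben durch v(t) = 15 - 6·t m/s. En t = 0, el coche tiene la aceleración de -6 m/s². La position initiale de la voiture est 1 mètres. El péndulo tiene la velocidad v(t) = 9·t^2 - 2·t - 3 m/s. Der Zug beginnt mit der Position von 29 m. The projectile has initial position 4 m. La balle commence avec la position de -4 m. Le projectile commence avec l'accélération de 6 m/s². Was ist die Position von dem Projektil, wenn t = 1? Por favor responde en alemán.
Wir müssen unsere Gleichung für den Ruck j(t) = -12 3-mal integrieren. Das Integral von dem Ruck, mit a(0) = 6, ergibt die Beschleunigung: a(t) = 6 - 12·t. Mit ∫a(t)dt und Anwendung von v(0) = -4, finden wir v(t) = -6·t^2 + 6·t - 4. Die Stammfunktion von der Geschwindigkeit, mit x(0) = 4, ergibt die Position: x(t) = -2·t^3 + 3·t^2 - 4·t + 4. Wir haben die Position x(t) = -2·t^3 + 3·t^2 - 4·t + 4. Durch Einsetzen von t = 1: x(1) = 1.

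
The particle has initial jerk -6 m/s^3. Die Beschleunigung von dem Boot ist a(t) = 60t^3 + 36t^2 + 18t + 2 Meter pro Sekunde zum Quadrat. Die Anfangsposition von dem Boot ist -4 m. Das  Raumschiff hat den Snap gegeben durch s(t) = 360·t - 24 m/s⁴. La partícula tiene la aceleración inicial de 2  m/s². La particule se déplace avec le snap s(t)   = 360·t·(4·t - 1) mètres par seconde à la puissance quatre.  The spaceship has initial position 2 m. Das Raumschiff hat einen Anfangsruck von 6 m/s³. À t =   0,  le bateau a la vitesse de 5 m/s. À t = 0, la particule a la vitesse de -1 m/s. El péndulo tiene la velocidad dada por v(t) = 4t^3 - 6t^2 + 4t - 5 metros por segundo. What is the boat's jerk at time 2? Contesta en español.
Debemos derivar nuestra ecuación de la aceleración a(t) = 60·t^3 + 36·t^2 + 18·t + 2 1 vez. Tomando d/dt de a(t), encontramos j(t) = 180·t^2 + 72·t + 18. Tenemos la sacudida j(t) = 180·t^2 + 72·t + 18. Sustituyendo t = 2: j(2) = 882.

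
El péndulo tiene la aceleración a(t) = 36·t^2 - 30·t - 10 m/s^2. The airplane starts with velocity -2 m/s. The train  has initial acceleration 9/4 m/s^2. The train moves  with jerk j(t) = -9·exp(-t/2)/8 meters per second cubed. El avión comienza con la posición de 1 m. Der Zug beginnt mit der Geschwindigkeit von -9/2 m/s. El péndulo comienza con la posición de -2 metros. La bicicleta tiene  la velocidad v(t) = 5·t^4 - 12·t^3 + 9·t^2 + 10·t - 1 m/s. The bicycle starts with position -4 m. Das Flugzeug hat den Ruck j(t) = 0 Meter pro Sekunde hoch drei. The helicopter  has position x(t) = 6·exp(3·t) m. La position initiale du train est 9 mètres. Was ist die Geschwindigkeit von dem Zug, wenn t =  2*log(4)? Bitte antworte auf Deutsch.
Wir müssen die Stammfunktion unserer Gleichung für den Ruck j(t) = -9·exp(-t/2)/8 2-mal finden. Mit ∫j(t)dt und Anwendung von a(0) = 9/4, finden wir a(t) = 9·exp(-t/2)/4. Durch Integration von der Beschleunigung und Verwendung der Anfangsbedingung v(0) = -9/2, erhalten wir v(t) = -9·exp(-t/2)/2. Wir haben die Geschwindigkeit v(t) = -9·exp(-t/2)/2. Durch Einsetzen von t = 2*log(4): v(2*log(4)) = -9/8.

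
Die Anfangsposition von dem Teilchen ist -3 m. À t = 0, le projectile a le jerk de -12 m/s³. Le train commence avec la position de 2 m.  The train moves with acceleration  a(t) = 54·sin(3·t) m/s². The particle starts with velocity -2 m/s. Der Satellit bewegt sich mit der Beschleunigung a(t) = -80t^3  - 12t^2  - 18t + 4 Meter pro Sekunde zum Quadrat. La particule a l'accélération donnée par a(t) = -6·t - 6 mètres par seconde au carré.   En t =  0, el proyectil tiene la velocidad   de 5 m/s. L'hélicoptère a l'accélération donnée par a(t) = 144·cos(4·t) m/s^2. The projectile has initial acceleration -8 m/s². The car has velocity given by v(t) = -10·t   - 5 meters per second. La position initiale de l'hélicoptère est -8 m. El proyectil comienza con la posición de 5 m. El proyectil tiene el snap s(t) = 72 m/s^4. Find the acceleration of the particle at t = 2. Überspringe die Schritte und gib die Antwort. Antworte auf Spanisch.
a(2) = -18.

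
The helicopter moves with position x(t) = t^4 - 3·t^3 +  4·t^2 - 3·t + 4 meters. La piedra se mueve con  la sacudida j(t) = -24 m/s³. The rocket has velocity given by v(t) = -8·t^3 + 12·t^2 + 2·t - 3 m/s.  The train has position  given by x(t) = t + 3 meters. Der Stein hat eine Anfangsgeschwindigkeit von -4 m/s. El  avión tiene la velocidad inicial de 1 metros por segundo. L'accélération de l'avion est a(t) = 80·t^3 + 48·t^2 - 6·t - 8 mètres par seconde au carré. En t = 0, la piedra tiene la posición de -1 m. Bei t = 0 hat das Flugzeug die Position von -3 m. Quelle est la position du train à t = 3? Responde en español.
Usando x(t) = t + 3 y sustituyendo t = 3, encontramos x = 6.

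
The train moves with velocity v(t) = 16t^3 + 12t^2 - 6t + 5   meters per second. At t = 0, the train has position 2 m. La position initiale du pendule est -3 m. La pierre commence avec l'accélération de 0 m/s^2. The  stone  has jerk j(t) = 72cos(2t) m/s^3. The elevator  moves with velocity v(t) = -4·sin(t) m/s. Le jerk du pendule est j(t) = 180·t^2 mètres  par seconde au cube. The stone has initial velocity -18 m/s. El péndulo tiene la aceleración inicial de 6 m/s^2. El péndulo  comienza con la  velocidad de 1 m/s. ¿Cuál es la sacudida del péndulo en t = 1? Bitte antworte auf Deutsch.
Wir haben den Ruck j(t) = 180·t^2. Durch Einsetzen von t = 1: j(1) = 180.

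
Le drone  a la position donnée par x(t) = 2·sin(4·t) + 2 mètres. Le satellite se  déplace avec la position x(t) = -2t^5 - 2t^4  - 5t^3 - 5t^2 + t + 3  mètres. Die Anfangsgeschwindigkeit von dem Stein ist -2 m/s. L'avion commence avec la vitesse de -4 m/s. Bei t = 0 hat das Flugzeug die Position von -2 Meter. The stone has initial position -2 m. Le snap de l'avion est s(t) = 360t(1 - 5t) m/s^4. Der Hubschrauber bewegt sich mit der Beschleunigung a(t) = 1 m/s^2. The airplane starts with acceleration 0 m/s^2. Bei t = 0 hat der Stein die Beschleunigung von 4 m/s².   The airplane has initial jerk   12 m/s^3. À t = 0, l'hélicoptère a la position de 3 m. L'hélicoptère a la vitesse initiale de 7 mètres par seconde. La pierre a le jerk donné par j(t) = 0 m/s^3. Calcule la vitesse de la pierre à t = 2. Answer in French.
Pour résoudre ceci, nous devons prendre 2 intégrales de notre équation du jerk j(t) = 0. L'intégrale du jerk est l'accélération. En utilisant a(0) = 4, nous obtenons a(t) = 4. L'intégrale de l'accélération est la vitesse. En utilisant v(0) = -2, nous obtenons v(t) = 4·t - 2. En utilisant v(t) = 4·t - 2 et en substituant t = 2, nous trouvons v = 6.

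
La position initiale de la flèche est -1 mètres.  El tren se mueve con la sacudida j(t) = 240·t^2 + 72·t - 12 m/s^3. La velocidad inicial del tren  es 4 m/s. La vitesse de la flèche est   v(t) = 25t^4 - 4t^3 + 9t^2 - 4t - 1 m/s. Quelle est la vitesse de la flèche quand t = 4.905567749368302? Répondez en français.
De l'équation de la vitesse v(t) = 25·t^4 - 4·t^3 + 9·t^2 - 4·t - 1, nous substituons t = 4.905567749368302 pour obtenir v = 14201.3753251062.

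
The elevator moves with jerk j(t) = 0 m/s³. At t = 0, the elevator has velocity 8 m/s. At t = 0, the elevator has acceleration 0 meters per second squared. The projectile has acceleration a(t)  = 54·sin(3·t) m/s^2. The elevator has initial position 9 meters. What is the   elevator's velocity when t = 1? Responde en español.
Para resolver esto, necesitamos tomar 2 integrales de nuestra ecuación de la sacudida j(t) = 0. La antiderivada de la sacudida, con a(0) = 0, da la aceleración: a(t) = 0. La antiderivada de la aceleración, con v(0) = 8, da la velocidad: v(t) = 8. Usando v(t) = 8 y sustituyendo t = 1, encontramos v = 8.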